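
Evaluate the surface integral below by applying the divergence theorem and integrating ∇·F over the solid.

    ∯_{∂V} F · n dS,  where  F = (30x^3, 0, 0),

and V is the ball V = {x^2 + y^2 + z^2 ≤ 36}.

By the divergence theorem,

    ∯_{∂V} F · n dS = ∭_V (∇ · F) dV.

Compute the divergence:
    ∇ · F = ∂F_x/∂x + ∂F_y/∂y + ∂F_z/∂z = 90x^2 + 0 + 0 = 90x^2.

In spherical coordinates, x = ρ sin(φ) cos(θ), y = ρ sin(φ) sin(θ), z = ρ cos(φ), dV = ρ^2 sin(φ) dρ dφ dθ, with 0 ≤ ρ ≤ 6, 0 ≤ φ ≤ π, 0 ≤ θ ≤ 2π.

The integrand, after substitution and multiplying by the volume element, becomes (90ρ^2sin(φ)^2cos(θ)^2) · ρ^2 sin(φ), so

    ∭_V (∇·F) dV = ∫_0^{2π} ∫_0^{π} ∫_0^{6} (90ρ^2sin(φ)^2cos(θ)^2) · ρ^2 sin(φ) dρ dφ dθ.

Inner (ρ from 0 to 6): 139968sin(φ)^3cos(θ)^2.
Middle (φ from 0 to π): 186624cos(θ)^2.
Outer (θ from 0 to 2π): 186624π.

Therefore ∯_{∂V} F · n dS = 186624π.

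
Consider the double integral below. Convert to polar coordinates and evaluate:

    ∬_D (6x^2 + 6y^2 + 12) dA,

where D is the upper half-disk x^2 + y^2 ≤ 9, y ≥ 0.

The region D is 0 ≤ r ≤ 3, 0 ≤ θ ≤ π in polar coordinates, where x = r cos(θ), y = r sin(θ), and dA = r dr dθ.

Under the substitution, the integrand becomes 6r^2 + 12, so

    ∬_D (6x^2 + 6y^2 + 12) dA = ∫_{0}^{π} ∫_{0}^{3} (6r^2 + 12) · r dr dθ.

Inner integral (in r): ∫_{0}^{3} (6r^2 + 12) · r dr = 351/2.

Outer integral (in θ): ∫_{0}^{π} (351/2) dθ = 351π/2.

Therefore ∬_D (6x^2 + 6y^2 + 12) dA = 351π/2.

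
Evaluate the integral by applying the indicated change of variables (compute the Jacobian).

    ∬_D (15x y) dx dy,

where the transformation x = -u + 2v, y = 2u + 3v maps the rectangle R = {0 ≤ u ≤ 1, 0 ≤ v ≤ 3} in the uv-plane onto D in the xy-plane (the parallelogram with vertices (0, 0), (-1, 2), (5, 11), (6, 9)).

Compute the Jacobian determinant of (x, y) with respect to (u, v):

    ∂(x,y)/∂(u,v) = | -1  2 | = (-1)(3) - (2)(2) = -7.
                   | 2  3 |

Its absolute value is |J| = 7 (the area scaling factor).

Substituting x = -u + 2v, y = 2u + 3v into the integrand,

    15x y → -30u^2 + 15u v + 90v^2,

so the integral becomes

    ∬_R (-30u^2 + 15u v + 90v^2) · |J| du dv = ∫_0^1 ∫_0^3 (-210u^2 + 105u v + 630v^2) dv du.

Inner (v): -630u^2 + 945u/2 + 5670.
Outer (u): 22785/4.

Therefore ∬_D (15x y) dx dy = 22785/4.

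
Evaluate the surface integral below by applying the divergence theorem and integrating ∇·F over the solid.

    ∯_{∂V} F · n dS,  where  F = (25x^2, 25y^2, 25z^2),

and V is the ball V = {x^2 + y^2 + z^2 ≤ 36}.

By the divergence theorem,

    ∯_{∂V} F · n dS = ∭_V (∇ · F) dV.

Compute the divergence:
    ∇ · F = ∂F_x/∂x + ∂F_y/∂y + ∂F_z/∂z = 50x + 50y + 50z.

In spherical coordinates, x = ρ sin(φ) cos(θ), y = ρ sin(φ) sin(θ), z = ρ cos(φ), dV = ρ^2 sin(φ) dρ dφ dθ, with 0 ≤ ρ ≤ 6, 0 ≤ φ ≤ π, 0 ≤ θ ≤ 2π.

The integrand, after substitution and multiplying by the volume element, becomes (50ρ (sqrt(2)sin(φ)sin(θ + π/4) + cos(φ))) · ρ^2 sin(φ), so

    ∭_V (∇·F) dV = ∫_0^{2π} ∫_0^{π} ∫_0^{6} (50ρ (sqrt(2)sin(φ)sin(θ + π/4) + cos(φ))) · ρ^2 sin(φ) dρ dφ dθ.

Inner (ρ from 0 to 6): 16200(sqrt(2)sin(φ)sin(θ + π/4) + cos(φ))sin(φ).
Middle (φ from 0 to π): 8100sqrt(2)π sin(θ + π/4).
Outer (θ from 0 to 2π): 0.

Therefore ∯_{∂V} F · n dS = 0.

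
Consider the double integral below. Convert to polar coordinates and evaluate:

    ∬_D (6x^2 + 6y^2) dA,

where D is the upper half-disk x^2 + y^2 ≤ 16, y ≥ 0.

The region D is 0 ≤ r ≤ 4, 0 ≤ θ ≤ π in polar coordinates, where x = r cos(θ), y = r sin(θ), and dA = r dr dθ.

Under the substitution, the integrand becomes 6r^2, so

    ∬_D (6x^2 + 6y^2) dA = ∫_{0}^{π} ∫_{0}^{4} (6r^2) · r dr dθ.

Inner integral (in r): ∫_{0}^{4} (6r^2) · r dr = 384.

Outer integral (in θ): ∫_{0}^{π} (384) dθ = 384π.

Therefore ∬_D (6x^2 + 6y^2) dA = 384π.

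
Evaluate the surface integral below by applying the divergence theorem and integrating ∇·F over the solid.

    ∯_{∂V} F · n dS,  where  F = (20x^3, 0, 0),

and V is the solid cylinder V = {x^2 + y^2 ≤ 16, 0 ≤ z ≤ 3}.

By the divergence theorem,

    ∯_{∂V} F · n dS = ∭_V (∇ · F) dV.

Compute the divergence:
    ∇ · F = ∂F_x/∂x + ∂F_y/∂y + ∂F_z/∂z = 60x^2 + 0 + 0 = 60x^2.

In cylindrical coordinates, x = r cos(θ), y = r sin(θ), z = z, dV = r dr dθ dz, with 0 ≤ r ≤ 4, 0 ≤ θ ≤ 2π, 0 ≤ z ≤ 3.

The integrand, after substitution and multiplying by the volume element, becomes (60r^2cos(θ)^2) · r, so

    ∭_V (∇·F) dV = ∫_0^{2π} ∫_0^{4} ∫_0^{3} (60r^2cos(θ)^2) · r dz dr dθ.

Inner (z from 0 to 3): 180r^3cos(θ)^2.
Middle (r from 0 to 4): 11520cos(θ)^2.
Outer (θ from 0 to 2π): 11520π.

Therefore ∯_{∂V} F · n dS = 11520π.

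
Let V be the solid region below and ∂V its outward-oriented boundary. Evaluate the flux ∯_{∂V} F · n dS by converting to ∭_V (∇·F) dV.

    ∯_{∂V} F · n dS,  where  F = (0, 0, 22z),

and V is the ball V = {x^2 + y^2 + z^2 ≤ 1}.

By the divergence theorem,

    ∯_{∂V} F · n dS = ∭_V (∇ · F) dV.

Compute the divergence:
    ∇ · F = ∂F_x/∂x + ∂F_y/∂y + ∂F_z/∂z = 0 + 0 + 22 = 22.

In spherical coordinates, x = ρ sin(φ) cos(θ), y = ρ sin(φ) sin(θ), z = ρ cos(φ), dV = ρ^2 sin(φ) dρ dφ dθ, with 0 ≤ ρ ≤ 1, 0 ≤ φ ≤ π, 0 ≤ θ ≤ 2π.

The integrand, after substitution and multiplying by the volume element, becomes (22) · ρ^2 sin(φ), so

    ∭_V (∇·F) dV = ∫_0^{2π} ∫_0^{π} ∫_0^{1} (22) · ρ^2 sin(φ) dρ dφ dθ.

Inner (ρ from 0 to 1): 22sin(φ)/3.
Middle (φ from 0 to π): 44/3.
Outer (θ from 0 to 2π): 88π/3.

Therefore ∯_{∂V} F · n dS = 88π/3.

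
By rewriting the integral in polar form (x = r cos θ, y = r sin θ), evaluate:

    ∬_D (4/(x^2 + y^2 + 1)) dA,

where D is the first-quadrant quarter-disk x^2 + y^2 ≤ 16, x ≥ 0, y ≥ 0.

The region D is 0 ≤ r ≤ 4, 0 ≤ θ ≤ π/2 in polar coordinates, where x = r cos(θ), y = r sin(θ), and dA = r dr dθ.

Under the substitution, the integrand becomes 4/(r^2 + 1), so

    ∬_D (4/(x^2 + y^2 + 1)) dA = ∫_{0}^{π/2} ∫_{0}^{4} (4/(r^2 + 1)) · r dr dθ.

Inner integral (in r): ∫_{0}^{4} (4/(r^2 + 1)) · r dr = log(289).

Outer integral (in θ): ∫_{0}^{π/2} (log(289)) dθ = π log(17).

Therefore ∬_D (4/(x^2 + y^2 + 1)) dA = π log(17).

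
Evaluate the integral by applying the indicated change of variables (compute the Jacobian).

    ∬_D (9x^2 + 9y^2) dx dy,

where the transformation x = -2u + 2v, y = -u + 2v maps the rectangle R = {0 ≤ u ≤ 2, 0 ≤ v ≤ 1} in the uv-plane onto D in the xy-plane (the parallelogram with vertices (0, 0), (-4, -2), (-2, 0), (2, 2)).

Compute the Jacobian determinant of (x, y) with respect to (u, v):

    ∂(x,y)/∂(u,v) = | -2  2 | = (-2)(2) - (2)(-1) = -2.
                   | -1  2 |

Its absolute value is |J| = 2 (the area scaling factor).

Substituting x = -2u + 2v, y = -u + 2v into the integrand,

    9x^2 + 9y^2 → 45u^2 - 108u v + 72v^2,

so the integral becomes

    ∬_R (45u^2 - 108u v + 72v^2) · |J| du dv = ∫_0^2 ∫_0^1 (90u^2 - 216u v + 144v^2) dv du.

Inner (v): 90u^2 - 108u + 48.
Outer (u): 120.

Therefore ∬_D (9x^2 + 9y^2) dx dy = 120.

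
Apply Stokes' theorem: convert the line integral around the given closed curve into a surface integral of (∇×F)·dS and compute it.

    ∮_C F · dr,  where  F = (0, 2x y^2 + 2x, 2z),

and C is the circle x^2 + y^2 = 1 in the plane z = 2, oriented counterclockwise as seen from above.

Let S be the flat disk x^2 + y^2 ≤ 1 in the plane z = 2, with upward unit normal n̂ = ẑ. By Stokes' theorem,

    ∮_C F · dr = ∬_S (∇ × F) · n̂ dS = ∬_D (curl F)_z dA,

where D is the disk x^2 + y^2 ≤ 1.

Compute the curl of F = (0, 2x y^2 + 2x, 2z):
    (∇ × F)_x = ∂F_z/∂y - ∂F_y/∂z = 0,
    (∇ × F)_y = ∂F_x/∂z - ∂F_z/∂x = 0,
    (∇ × F)_z = ∂F_y/∂x - ∂F_x/∂y = 2y^2 + 2.

On z = 2, (curl F)_z = 2y^2 + 2.

Convert to polar (x = r cos θ, y = r sin θ, dA = r dr dθ); the integrand becomes 2r^2sin(θ)^2 + 2, so

    ∬_D (curl F)_z dA = ∫_0^{2π} ∫_0^{1} (2r^2sin(θ)^2 + 2) · r dr dθ.

Inner (r from 0 to 1): sin(θ)^2/2 + 1.
Outer (θ from 0 to 2π): 5π/2.

Therefore ∮_C F · dr = 5π/2.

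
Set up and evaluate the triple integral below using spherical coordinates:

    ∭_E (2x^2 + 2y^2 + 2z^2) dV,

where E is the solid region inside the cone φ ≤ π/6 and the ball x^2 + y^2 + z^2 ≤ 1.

In spherical coordinates, x = ρ sin(φ) cos(θ), y = ρ sin(φ) sin(θ), z = ρ cos(φ), and dV = ρ^2 sin(φ) dρ dφ dθ.

The integrand becomes 2ρ^2, so

    ∭_E (2x^2 + 2y^2 + 2z^2) dV = ∫_{0}^{2π} ∫_{0}^{π/6} ∫_{0}^{1} (2ρ^2) · ρ^2 sin(φ) dρ dφ dθ.

Inner (ρ): 2sin(φ)/5.
Middle (φ): 2/5 - sqrt(3)/5.
Outer (θ): 2π (2 - sqrt(3))/5.

Therefore the triple integral equals 2π (2 - sqrt(3))/5.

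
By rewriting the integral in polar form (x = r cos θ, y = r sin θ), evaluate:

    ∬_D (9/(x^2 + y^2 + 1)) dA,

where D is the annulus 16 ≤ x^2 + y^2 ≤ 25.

The region D is 4 ≤ r ≤ 5, 0 ≤ θ ≤ 2π in polar coordinates, where x = r cos(θ), y = r sin(θ), and dA = r dr dθ.

Under the substitution, the integrand becomes 9/(r^2 + 1), so

    ∬_D (9/(x^2 + y^2 + 1)) dA = ∫_{0}^{2π} ∫_{4}^{5} (9/(r^2 + 1)) · r dr dθ.

Inner integral (in r): ∫_{4}^{5} (9/(r^2 + 1)) · r dr = log(456976sqrt(442)/1419857).

Outer integral (in θ): ∫_{0}^{2π} (log(456976sqrt(442)/1419857)) dθ = log((456976sqrt(442)/1419857)^(2π)).

Therefore ∬_D (9/(x^2 + y^2 + 1)) dA = log((456976sqrt(442)/1419857)^(2π)).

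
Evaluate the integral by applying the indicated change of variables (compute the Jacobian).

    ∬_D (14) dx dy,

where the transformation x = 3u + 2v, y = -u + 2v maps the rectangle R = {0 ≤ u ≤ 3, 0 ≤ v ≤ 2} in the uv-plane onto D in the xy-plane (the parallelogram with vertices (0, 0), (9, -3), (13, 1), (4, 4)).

Compute the Jacobian determinant of (x, y) with respect to (u, v):

    ∂(x,y)/∂(u,v) = | 3  2 | = (3)(2) - (2)(-1) = 8.
                   | -1  2 |

Its absolute value is |J| = 8 (the area scaling factor).

Substituting x = 3u + 2v, y = -u + 2v into the integrand,

    14 → 14,

so the integral becomes

    ∬_R (14) · |J| du dv = ∫_0^3 ∫_0^2 (112) dv du.

Inner (v): 224.
Outer (u): 672.

Therefore ∬_D (14) dx dy = 672.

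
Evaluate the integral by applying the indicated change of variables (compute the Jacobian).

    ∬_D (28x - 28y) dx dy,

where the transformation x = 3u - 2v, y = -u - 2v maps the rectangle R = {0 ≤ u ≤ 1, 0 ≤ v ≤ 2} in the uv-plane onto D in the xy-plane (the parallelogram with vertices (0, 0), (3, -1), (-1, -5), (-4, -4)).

Compute the Jacobian determinant of (x, y) with respect to (u, v):

    ∂(x,y)/∂(u,v) = | 3  -2 | = (3)(-2) - (-2)(-1) = -8.
                   | -1  -2 |

Its absolute value is |J| = 8 (the area scaling factor).

Substituting x = 3u - 2v, y = -u - 2v into the integrand,

    28x - 28y → 112u,

so the integral becomes

    ∬_R (112u) · |J| du dv = ∫_0^1 ∫_0^2 (896u) dv du.

Inner (v): 1792u.
Outer (u): 896.

Therefore ∬_D (28x - 28y) dx dy = 896.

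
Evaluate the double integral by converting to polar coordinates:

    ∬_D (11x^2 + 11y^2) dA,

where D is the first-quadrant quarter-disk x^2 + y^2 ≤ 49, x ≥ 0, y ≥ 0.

The region D is 0 ≤ r ≤ 7, 0 ≤ θ ≤ π/2 in polar coordinates, where x = r cos(θ), y = r sin(θ), and dA = r dr dθ.

Under the substitution, the integrand becomes 11r^2, so

    ∬_D (11x^2 + 11y^2) dA = ∫_{0}^{π/2} ∫_{0}^{7} (11r^2) · r dr dθ.

Inner integral (in r): ∫_{0}^{7} (11r^2) · r dr = 26411/4.

Outer integral (in θ): ∫_{0}^{π/2} (26411/4) dθ = 26411π/8.

Therefore ∬_D (11x^2 + 11y^2) dA = 26411π/8.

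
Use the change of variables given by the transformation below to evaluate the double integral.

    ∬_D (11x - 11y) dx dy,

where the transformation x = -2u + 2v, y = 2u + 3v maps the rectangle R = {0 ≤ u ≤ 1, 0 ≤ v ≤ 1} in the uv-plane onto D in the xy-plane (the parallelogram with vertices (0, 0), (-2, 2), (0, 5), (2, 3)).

Compute the Jacobian determinant of (x, y) with respect to (u, v):

    ∂(x,y)/∂(u,v) = | -2  2 | = (-2)(3) - (2)(2) = -10.
                   | 2  3 |

Its absolute value is |J| = 10 (the area scaling factor).

Substituting x = -2u + 2v, y = 2u + 3v into the integrand,

    11x - 11y → -44u - 11v,

so the integral becomes

    ∬_R (-44u - 11v) · |J| du dv = ∫_0^1 ∫_0^1 (-440u - 110v) dv du.

Inner (v): -440u - 55.
Outer (u): -275.

Therefore ∬_D (11x - 11y) dx dy = -275.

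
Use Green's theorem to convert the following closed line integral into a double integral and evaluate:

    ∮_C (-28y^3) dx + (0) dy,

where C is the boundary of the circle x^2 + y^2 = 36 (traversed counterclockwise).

Green's theorem converts the closed line integral into a double integral over the enclosed region D:

    ∮_C P dx + Q dy = ∬_D (∂Q/∂x - ∂P/∂y) dA.

Here P = -28y^3, Q = 0, so

    ∂Q/∂x = 0,    ∂P/∂y = -84y^2,
    ∂Q/∂x - ∂P/∂y = 84y^2.

D is the region x^2 + y^2 ≤ 36. Evaluating the double integral:

In polar coordinates (x = r cos θ, y = r sin θ, dA = r dr dθ) the integrand becomes 84r^2sin(θ)^2, so

    ∬_D (84y^2) dA = ∫_0^{2π} ∫_0^{6} (84r^2sin(θ)^2) · r dr dθ.

Inner (r from 0 to 6): 27216sin(θ)^2.
Outer (θ from 0 to 2π): 27216π.

Therefore ∮_C P dx + Q dy = 27216π.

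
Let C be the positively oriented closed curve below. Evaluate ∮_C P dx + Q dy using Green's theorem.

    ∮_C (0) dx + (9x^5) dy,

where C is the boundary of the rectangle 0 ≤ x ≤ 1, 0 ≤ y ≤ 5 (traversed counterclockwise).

Green's theorem converts the closed line integral into a double integral over the enclosed region D:

    ∮_C P dx + Q dy = ∬_D (∂Q/∂x - ∂P/∂y) dA.

Here P = 0, Q = 9x^5, so

    ∂Q/∂x = 45x^4,    ∂P/∂y = 0,
    ∂Q/∂x - ∂P/∂y = 45x^4.

D is the region 0 ≤ x ≤ 1, 0 ≤ y ≤ 5. Evaluating the double integral:

    ∬_D (45x^4) dA = ∫_0^{1} ∫_0^{5} (45x^4) dy dx.

Inner (y from 0 to 5): 225x^4.
Outer (x from 0 to 1): 45.

Therefore ∮_C P dx + Q dy = 45.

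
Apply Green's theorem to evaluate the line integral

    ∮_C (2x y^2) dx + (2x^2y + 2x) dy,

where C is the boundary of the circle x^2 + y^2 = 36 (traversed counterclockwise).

Green's theorem converts the closed line integral into a double integral over the enclosed region D:

    ∮_C P dx + Q dy = ∬_D (∂Q/∂x - ∂P/∂y) dA.

Here P = 2x y^2, Q = 2x^2y + 2x, so

    ∂Q/∂x = 4x y + 2,    ∂P/∂y = 4x y,
    ∂Q/∂x - ∂P/∂y = 2.

D is the region x^2 + y^2 ≤ 36. Evaluating the double integral:

In polar coordinates (x = r cos θ, y = r sin θ, dA = r dr dθ) the integrand becomes 2, so

    ∬_D (2) dA = ∫_0^{2π} ∫_0^{6} (2) · r dr dθ.

Inner (r from 0 to 6): 36.
Outer (θ from 0 to 2π): 72π.

Therefore ∮_C P dx + Q dy = 72π.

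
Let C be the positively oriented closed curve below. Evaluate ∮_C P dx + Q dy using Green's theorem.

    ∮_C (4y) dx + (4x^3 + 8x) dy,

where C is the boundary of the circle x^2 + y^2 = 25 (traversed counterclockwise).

Green's theorem converts the closed line integral into a double integral over the enclosed region D:

    ∮_C P dx + Q dy = ∬_D (∂Q/∂x - ∂P/∂y) dA.

Here P = 4y, Q = 4x^3 + 8x, so

    ∂Q/∂x = 12x^2 + 8,    ∂P/∂y = 4,
    ∂Q/∂x - ∂P/∂y = 12x^2 + 4.

D is the region x^2 + y^2 ≤ 25. Evaluating the double integral:

In polar coordinates (x = r cos θ, y = r sin θ, dA = r dr dθ) the integrand becomes 12r^2cos(θ)^2 + 4, so

    ∬_D (12x^2 + 4) dA = ∫_0^{2π} ∫_0^{5} (12r^2cos(θ)^2 + 4) · r dr dθ.

Inner (r from 0 to 5): 1875cos(θ)^2 + 50.
Outer (θ from 0 to 2π): 1975π.

Therefore ∮_C P dx + Q dy = 1975π.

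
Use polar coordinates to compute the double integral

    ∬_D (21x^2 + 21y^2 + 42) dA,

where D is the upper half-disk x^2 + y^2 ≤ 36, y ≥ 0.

The region D is 0 ≤ r ≤ 6, 0 ≤ θ ≤ π in polar coordinates, where x = r cos(θ), y = r sin(θ), and dA = r dr dθ.

Under the substitution, the integrand becomes 21r^2 + 42, so

    ∬_D (21x^2 + 21y^2 + 42) dA = ∫_{0}^{π} ∫_{0}^{6} (21r^2 + 42) · r dr dθ.

Inner integral (in r): ∫_{0}^{6} (21r^2 + 42) · r dr = 7560.

Outer integral (in θ): ∫_{0}^{π} (7560) dθ = 7560π.

Therefore ∬_D (21x^2 + 21y^2 + 42) dA = 7560π.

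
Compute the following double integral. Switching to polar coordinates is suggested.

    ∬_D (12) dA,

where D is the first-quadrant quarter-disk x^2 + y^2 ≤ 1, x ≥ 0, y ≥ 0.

The region D is 0 ≤ r ≤ 1, 0 ≤ θ ≤ π/2 in polar coordinates, where x = r cos(θ), y = r sin(θ), and dA = r dr dθ.

Under the substitution, the integrand becomes 12, so

    ∬_D (12) dA = ∫_{0}^{π/2} ∫_{0}^{1} (12) · r dr dθ.

Inner integral (in r): ∫_{0}^{1} (12) · r dr = 6.

Outer integral (in θ): ∫_{0}^{π/2} (6) dθ = 3π.

Therefore ∬_D (12) dA = 3π.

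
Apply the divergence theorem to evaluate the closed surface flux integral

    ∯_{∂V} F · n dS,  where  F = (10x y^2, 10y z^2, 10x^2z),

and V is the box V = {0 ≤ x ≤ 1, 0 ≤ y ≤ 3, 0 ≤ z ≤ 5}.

By the divergence theorem,

    ∯_{∂V} F · n dS = ∭_V (∇ · F) dV.

Compute the divergence:
    ∇ · F = ∂F_x/∂x + ∂F_y/∂y + ∂F_z/∂z = 10y^2 + 10z^2 + 10x^2 = 10x^2 + 10y^2 + 10z^2.

V is a rectangular box, so dV = dx dy dz with 0 ≤ x ≤ 1, 0 ≤ y ≤ 3, 0 ≤ z ≤ 5.

Integrate (10x^2 + 10y^2 + 10z^2) over V as an iterated integral:

    ∭_V (∇·F) dV = ∫_0^{1} ∫_0^{3} ∫_0^{5} (10x^2 + 10y^2 + 10z^2) dz dy dx.

Inner (z from 0 to 5): 50x^2 + 50y^2 + 1250/3.
Middle (y from 0 to 3): 150x^2 + 1700.
Outer (x from 0 to 1): 1750.

Therefore ∯_{∂V} F · n dS = 1750.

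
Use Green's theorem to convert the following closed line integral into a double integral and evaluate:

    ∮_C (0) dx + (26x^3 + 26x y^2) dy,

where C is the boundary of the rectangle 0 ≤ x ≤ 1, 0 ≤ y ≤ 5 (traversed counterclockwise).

Green's theorem converts the closed line integral into a double integral over the enclosed region D:

    ∮_C P dx + Q dy = ∬_D (∂Q/∂x - ∂P/∂y) dA.

Here P = 0, Q = 26x^3 + 26x y^2, so

    ∂Q/∂x = 78x^2 + 26y^2,    ∂P/∂y = 0,
    ∂Q/∂x - ∂P/∂y = 78x^2 + 26y^2.

D is the region 0 ≤ x ≤ 1, 0 ≤ y ≤ 5. Evaluating the double integral:

    ∬_D (78x^2 + 26y^2) dA = ∫_0^{1} ∫_0^{5} (78x^2 + 26y^2) dy dx.

Inner (y from 0 to 5): 390x^2 + 3250/3.
Outer (x from 0 to 1): 3640/3.

Therefore ∮_C P dx + Q dy = 3640/3.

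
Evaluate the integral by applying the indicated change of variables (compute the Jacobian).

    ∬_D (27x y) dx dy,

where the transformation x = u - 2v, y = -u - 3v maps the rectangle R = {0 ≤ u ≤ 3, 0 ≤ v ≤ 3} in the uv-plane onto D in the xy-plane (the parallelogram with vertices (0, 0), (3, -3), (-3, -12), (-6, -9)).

Compute the Jacobian determinant of (x, y) with respect to (u, v):

    ∂(x,y)/∂(u,v) = | 1  -2 | = (1)(-3) - (-2)(-1) = -5.
                   | -1  -3 |

Its absolute value is |J| = 5 (the area scaling factor).

Substituting x = u - 2v, y = -u - 3v into the integrand,

    27x y → -27u^2 - 27u v + 162v^2,

so the integral becomes

    ∬_R (-27u^2 - 27u v + 162v^2) · |J| du dv = ∫_0^3 ∫_0^3 (-135u^2 - 135u v + 810v^2) dv du.

Inner (v): -405u^2 - 1215u/2 + 7290.
Outer (u): 61965/4.

Therefore ∬_D (27x y) dx dy = 61965/4.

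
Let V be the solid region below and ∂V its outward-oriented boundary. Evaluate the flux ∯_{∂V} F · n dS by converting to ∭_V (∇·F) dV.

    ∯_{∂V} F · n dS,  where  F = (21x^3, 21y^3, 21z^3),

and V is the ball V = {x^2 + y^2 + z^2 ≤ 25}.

By the divergence theorem,

    ∯_{∂V} F · n dS = ∭_V (∇ · F) dV.

Compute the divergence:
    ∇ · F = ∂F_x/∂x + ∂F_y/∂y + ∂F_z/∂z = 63x^2 + 63y^2 + 63z^2.

In spherical coordinates, x = ρ sin(φ) cos(θ), y = ρ sin(φ) sin(θ), z = ρ cos(φ), dV = ρ^2 sin(φ) dρ dφ dθ, with 0 ≤ ρ ≤ 5, 0 ≤ φ ≤ π, 0 ≤ θ ≤ 2π.

The integrand, after substitution and multiplying by the volume element, becomes (63ρ^2) · ρ^2 sin(φ), so

    ∭_V (∇·F) dV = ∫_0^{2π} ∫_0^{π} ∫_0^{5} (63ρ^2) · ρ^2 sin(φ) dρ dφ dθ.

Inner (ρ from 0 to 5): 39375sin(φ).
Middle (φ from 0 to π): 78750.
Outer (θ from 0 to 2π): 157500π.

Therefore ∯_{∂V} F · n dS = 157500π.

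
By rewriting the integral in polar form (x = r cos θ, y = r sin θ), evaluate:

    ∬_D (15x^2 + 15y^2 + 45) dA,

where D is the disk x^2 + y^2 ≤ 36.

The region D is 0 ≤ r ≤ 6, 0 ≤ θ ≤ 2π in polar coordinates, where x = r cos(θ), y = r sin(θ), and dA = r dr dθ.

Under the substitution, the integrand becomes 15r^2 + 45, so

    ∬_D (15x^2 + 15y^2 + 45) dA = ∫_{0}^{2π} ∫_{0}^{6} (15r^2 + 45) · r dr dθ.

Inner integral (in r): ∫_{0}^{6} (15r^2 + 45) · r dr = 5670.

Outer integral (in θ): ∫_{0}^{2π} (5670) dθ = 11340π.

Therefore ∬_D (15x^2 + 15y^2 + 45) dA = 11340π.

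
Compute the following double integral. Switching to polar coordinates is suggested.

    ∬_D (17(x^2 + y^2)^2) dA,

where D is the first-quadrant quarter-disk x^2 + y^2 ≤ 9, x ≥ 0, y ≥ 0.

The region D is 0 ≤ r ≤ 3, 0 ≤ θ ≤ π/2 in polar coordinates, where x = r cos(θ), y = r sin(θ), and dA = r dr dθ.

Under the substitution, the integrand becomes 17r^4, so

    ∬_D (17(x^2 + y^2)^2) dA = ∫_{0}^{π/2} ∫_{0}^{3} (17r^4) · r dr dθ.

Inner integral (in r): ∫_{0}^{3} (17r^4) · r dr = 4131/2.

Outer integral (in θ): ∫_{0}^{π/2} (4131/2) dθ = 4131π/4.

Therefore ∬_D (17(x^2 + y^2)^2) dA = 4131π/4.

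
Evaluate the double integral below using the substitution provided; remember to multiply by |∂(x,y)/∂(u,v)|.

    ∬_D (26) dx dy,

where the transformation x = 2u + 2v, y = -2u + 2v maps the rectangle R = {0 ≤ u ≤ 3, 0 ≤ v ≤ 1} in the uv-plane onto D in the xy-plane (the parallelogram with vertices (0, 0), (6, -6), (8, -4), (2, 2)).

Compute the Jacobian determinant of (x, y) with respect to (u, v):

    ∂(x,y)/∂(u,v) = | 2  2 | = (2)(2) - (2)(-2) = 8.
                   | -2  2 |

Its absolute value is |J| = 8 (the area scaling factor).

Substituting x = 2u + 2v, y = -2u + 2v into the integrand,

    26 → 26,

so the integral becomes

    ∬_R (26) · |J| du dv = ∫_0^3 ∫_0^1 (208) dv du.

Inner (v): 208.
Outer (u): 624.

Therefore ∬_D (26) dx dy = 624.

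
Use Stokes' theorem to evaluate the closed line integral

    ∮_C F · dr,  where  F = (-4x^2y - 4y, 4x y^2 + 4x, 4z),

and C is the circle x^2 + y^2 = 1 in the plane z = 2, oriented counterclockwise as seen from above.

Let S be the flat disk x^2 + y^2 ≤ 1 in the plane z = 2, with upward unit normal n̂ = ẑ. By Stokes' theorem,

    ∮_C F · dr = ∬_S (∇ × F) · n̂ dS = ∬_D (curl F)_z dA,

where D is the disk x^2 + y^2 ≤ 1.

Compute the curl of F = (-4x^2y - 4y, 4x y^2 + 4x, 4z):
    (∇ × F)_x = ∂F_z/∂y - ∂F_y/∂z = 0,
    (∇ × F)_y = ∂F_x/∂z - ∂F_z/∂x = 0,
    (∇ × F)_z = ∂F_y/∂x - ∂F_x/∂y = 4x^2 + 4y^2 + 8.

On z = 2, (curl F)_z = 4x^2 + 4y^2 + 8.

Convert to polar (x = r cos θ, y = r sin θ, dA = r dr dθ); the integrand becomes 4r^2 + 8, so

    ∬_D (curl F)_z dA = ∫_0^{2π} ∫_0^{1} (4r^2 + 8) · r dr dθ.

Inner (r from 0 to 1): 5.
Outer (θ from 0 to 2π): 10π.

Therefore ∮_C F · dr = 10π.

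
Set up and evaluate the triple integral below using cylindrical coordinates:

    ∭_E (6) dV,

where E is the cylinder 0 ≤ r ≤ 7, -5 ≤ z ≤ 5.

In cylindrical coordinates, x = r cos(θ), y = r sin(θ), z = z, and dV = r dr dθ dz.

The integrand becomes 6, so

    ∭_E (6) dV = ∫_{0}^{2π} ∫_{0}^{7} ∫_{-5}^{5} (6) · r dz dr dθ.

Inner (z): 60r.
Middle (r from 0 to 7): 1470.
Outer (θ): 2940π.

Therefore the triple integral equals 2940π.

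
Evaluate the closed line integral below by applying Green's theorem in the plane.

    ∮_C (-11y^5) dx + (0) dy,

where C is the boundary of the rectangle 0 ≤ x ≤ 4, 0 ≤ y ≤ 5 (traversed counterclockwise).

Green's theorem converts the closed line integral into a double integral over the enclosed region D:

    ∮_C P dx + Q dy = ∬_D (∂Q/∂x - ∂P/∂y) dA.

Here P = -11y^5, Q = 0, so

    ∂Q/∂x = 0,    ∂P/∂y = -55y^4,
    ∂Q/∂x - ∂P/∂y = 55y^4.

D is the region 0 ≤ x ≤ 4, 0 ≤ y ≤ 5. Evaluating the double integral:

    ∬_D (55y^4) dA = ∫_0^{4} ∫_0^{5} (55y^4) dy dx.

Inner (y from 0 to 5): 34375.
Outer (x from 0 to 4): 137500.

Therefore ∮_C P dx + Q dy = 137500.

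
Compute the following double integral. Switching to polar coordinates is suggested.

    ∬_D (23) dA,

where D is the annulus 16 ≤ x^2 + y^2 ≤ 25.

The region D is 4 ≤ r ≤ 5, 0 ≤ θ ≤ 2π in polar coordinates, where x = r cos(θ), y = r sin(θ), and dA = r dr dθ.

Under the substitution, the integrand becomes 23, so

    ∬_D (23) dA = ∫_{0}^{2π} ∫_{4}^{5} (23) · r dr dθ.

Inner integral (in r): ∫_{4}^{5} (23) · r dr = 207/2.

Outer integral (in θ): ∫_{0}^{2π} (207/2) dθ = 207π.

Therefore ∬_D (23) dA = 207π.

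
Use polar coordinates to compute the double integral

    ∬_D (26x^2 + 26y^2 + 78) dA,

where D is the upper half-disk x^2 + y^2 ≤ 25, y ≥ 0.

The region D is 0 ≤ r ≤ 5, 0 ≤ θ ≤ π in polar coordinates, where x = r cos(θ), y = r sin(θ), and dA = r dr dθ.

Under the substitution, the integrand becomes 26r^2 + 78, so

    ∬_D (26x^2 + 26y^2 + 78) dA = ∫_{0}^{π} ∫_{0}^{5} (26r^2 + 78) · r dr dθ.

Inner integral (in r): ∫_{0}^{5} (26r^2 + 78) · r dr = 10075/2.

Outer integral (in θ): ∫_{0}^{π} (10075/2) dθ = 10075π/2.

Therefore ∬_D (26x^2 + 26y^2 + 78) dA = 10075π/2.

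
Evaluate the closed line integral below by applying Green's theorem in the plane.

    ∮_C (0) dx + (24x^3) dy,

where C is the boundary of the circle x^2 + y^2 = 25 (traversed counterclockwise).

Green's theorem converts the closed line integral into a double integral over the enclosed region D:

    ∮_C P dx + Q dy = ∬_D (∂Q/∂x - ∂P/∂y) dA.

Here P = 0, Q = 24x^3, so

    ∂Q/∂x = 72x^2,    ∂P/∂y = 0,
    ∂Q/∂x - ∂P/∂y = 72x^2.

D is the region x^2 + y^2 ≤ 25. Evaluating the double integral:

In polar coordinates (x = r cos θ, y = r sin θ, dA = r dr dθ) the integrand becomes 72r^2cos(θ)^2, so

    ∬_D (72x^2) dA = ∫_0^{2π} ∫_0^{5} (72r^2cos(θ)^2) · r dr dθ.

Inner (r from 0 to 5): 11250cos(θ)^2.
Outer (θ from 0 to 2π): 11250π.

Therefore ∮_C P dx + Q dy = 11250π.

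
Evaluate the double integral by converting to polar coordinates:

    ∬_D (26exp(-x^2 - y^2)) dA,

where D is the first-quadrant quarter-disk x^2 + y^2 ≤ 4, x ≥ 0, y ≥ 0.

The region D is 0 ≤ r ≤ 2, 0 ≤ θ ≤ π/2 in polar coordinates, where x = r cos(θ), y = r sin(θ), and dA = r dr dθ.

Under the substitution, the integrand becomes 26exp(-r^2), so

    ∬_D (26exp(-x^2 - y^2)) dA = ∫_{0}^{π/2} ∫_{0}^{2} (26exp(-r^2)) · r dr dθ.

Inner integral (in r): ∫_{0}^{2} (26exp(-r^2)) · r dr = 13 - 13exp(-4).

Outer integral (in θ): ∫_{0}^{π/2} (13 - 13exp(-4)) dθ = -13π (1 - exp(4))exp(-4)/2.

Therefore ∬_D (26exp(-x^2 - y^2)) dA = -13π (1 - exp(4))exp(-4)/2.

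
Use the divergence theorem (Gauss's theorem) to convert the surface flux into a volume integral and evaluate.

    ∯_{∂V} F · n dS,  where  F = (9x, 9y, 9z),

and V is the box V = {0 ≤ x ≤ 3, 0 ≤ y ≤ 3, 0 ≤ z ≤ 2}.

By the divergence theorem,

    ∯_{∂V} F · n dS = ∭_V (∇ · F) dV.

Compute the divergence:
    ∇ · F = ∂F_x/∂x + ∂F_y/∂y + ∂F_z/∂z = 9 + 9 + 9 = 27.

V is a rectangular box, so dV = dx dy dz with 0 ≤ x ≤ 3, 0 ≤ y ≤ 3, 0 ≤ z ≤ 2.

Integrate (27) over V as an iterated integral:

    ∭_V (∇·F) dV = ∫_0^{3} ∫_0^{3} ∫_0^{2} (27) dz dy dx.

Inner (z from 0 to 2): 54.
Middle (y from 0 to 3): 162.
Outer (x from 0 to 3): 486.

Therefore ∯_{∂V} F · n dS = 486.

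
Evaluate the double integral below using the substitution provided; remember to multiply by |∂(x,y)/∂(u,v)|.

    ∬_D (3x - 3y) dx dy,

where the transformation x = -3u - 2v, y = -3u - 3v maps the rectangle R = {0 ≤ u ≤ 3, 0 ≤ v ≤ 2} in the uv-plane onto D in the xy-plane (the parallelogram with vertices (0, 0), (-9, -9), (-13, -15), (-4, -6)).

Compute the Jacobian determinant of (x, y) with respect to (u, v):

    ∂(x,y)/∂(u,v) = | -3  -2 | = (-3)(-3) - (-2)(-3) = 3.
                   | -3  -3 |

Its absolute value is |J| = 3 (the area scaling factor).

Substituting x = -3u - 2v, y = -3u - 3v into the integrand,

    3x - 3y → 3v,

so the integral becomes

    ∬_R (3v) · |J| du dv = ∫_0^3 ∫_0^2 (9v) dv du.

Inner (v): 18.
Outer (u): 54.

Therefore ∬_D (3x - 3y) dx dy = 54.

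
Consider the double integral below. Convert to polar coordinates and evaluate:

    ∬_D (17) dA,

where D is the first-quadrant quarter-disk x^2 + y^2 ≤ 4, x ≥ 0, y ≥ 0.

The region D is 0 ≤ r ≤ 2, 0 ≤ θ ≤ π/2 in polar coordinates, where x = r cos(θ), y = r sin(θ), and dA = r dr dθ.

Under the substitution, the integrand becomes 17, so

    ∬_D (17) dA = ∫_{0}^{π/2} ∫_{0}^{2} (17) · r dr dθ.

Inner integral (in r): ∫_{0}^{2} (17) · r dr = 34.

Outer integral (in θ): ∫_{0}^{π/2} (34) dθ = 17π.

Therefore ∬_D (17) dA = 17π.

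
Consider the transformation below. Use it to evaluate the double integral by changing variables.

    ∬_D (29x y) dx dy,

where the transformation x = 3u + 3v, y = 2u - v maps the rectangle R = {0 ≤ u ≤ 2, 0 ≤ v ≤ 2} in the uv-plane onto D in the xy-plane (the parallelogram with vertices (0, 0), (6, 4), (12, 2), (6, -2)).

Compute the Jacobian determinant of (x, y) with respect to (u, v):

    ∂(x,y)/∂(u,v) = | 3  3 | = (3)(-1) - (3)(2) = -9.
                   | 2  -1 |

Its absolute value is |J| = 9 (the area scaling factor).

Substituting x = 3u + 3v, y = 2u - v into the integrand,

    29x y → 174u^2 + 87u v - 87v^2,

so the integral becomes

    ∬_R (174u^2 + 87u v - 87v^2) · |J| du dv = ∫_0^2 ∫_0^2 (1566u^2 + 783u v - 783v^2) dv du.

Inner (v): 3132u^2 + 1566u - 2088.
Outer (u): 7308.

Therefore ∬_D (29x y) dx dy = 7308.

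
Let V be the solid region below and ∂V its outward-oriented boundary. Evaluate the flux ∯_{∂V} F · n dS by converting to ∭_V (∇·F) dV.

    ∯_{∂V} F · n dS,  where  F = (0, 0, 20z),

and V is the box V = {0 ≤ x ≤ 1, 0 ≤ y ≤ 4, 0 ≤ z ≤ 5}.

By the divergence theorem,

    ∯_{∂V} F · n dS = ∭_V (∇ · F) dV.

Compute the divergence:
    ∇ · F = ∂F_x/∂x + ∂F_y/∂y + ∂F_z/∂z = 0 + 0 + 20 = 20.

V is a rectangular box, so dV = dx dy dz with 0 ≤ x ≤ 1, 0 ≤ y ≤ 4, 0 ≤ z ≤ 5.

Integrate (20) over V as an iterated integral:

    ∭_V (∇·F) dV = ∫_0^{1} ∫_0^{4} ∫_0^{5} (20) dz dy dx.

Inner (z from 0 to 5): 100.
Middle (y from 0 to 4): 400.
Outer (x from 0 to 1): 400.

Therefore ∯_{∂V} F · n dS = 400.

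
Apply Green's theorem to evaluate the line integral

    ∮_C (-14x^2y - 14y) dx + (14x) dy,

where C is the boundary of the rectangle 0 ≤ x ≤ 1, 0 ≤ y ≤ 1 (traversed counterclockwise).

Green's theorem converts the closed line integral into a double integral over the enclosed region D:

    ∮_C P dx + Q dy = ∬_D (∂Q/∂x - ∂P/∂y) dA.

Here P = -14x^2y - 14y, Q = 14x, so

    ∂Q/∂x = 14,    ∂P/∂y = -14x^2 - 14,
    ∂Q/∂x - ∂P/∂y = 14x^2 + 28.

D is the region 0 ≤ x ≤ 1, 0 ≤ y ≤ 1. Evaluating the double integral:

    ∬_D (14x^2 + 28) dA = ∫_0^{1} ∫_0^{1} (14x^2 + 28) dy dx.

Inner (y from 0 to 1): 14x^2 + 28.
Outer (x from 0 to 1): 98/3.

Therefore ∮_C P dx + Q dy = 98/3.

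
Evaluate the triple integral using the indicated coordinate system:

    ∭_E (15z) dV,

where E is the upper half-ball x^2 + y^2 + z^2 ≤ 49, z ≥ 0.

In spherical coordinates, x = ρ sin(φ) cos(θ), y = ρ sin(φ) sin(θ), z = ρ cos(φ), and dV = ρ^2 sin(φ) dρ dφ dθ.

The integrand becomes 15ρ cos(φ), so

    ∭_E (15z) dV = ∫_{0}^{2π} ∫_{0}^{π/2} ∫_{0}^{7} (15ρ cos(φ)) · ρ^2 sin(φ) dρ dφ dθ.

Inner (ρ): 36015sin(2φ)/8.
Middle (φ): 36015/8.
Outer (θ): 36015π/4.

Therefore the triple integral equals 36015π/4.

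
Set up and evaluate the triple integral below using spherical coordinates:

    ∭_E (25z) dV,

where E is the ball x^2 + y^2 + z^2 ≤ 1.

In spherical coordinates, x = ρ sin(φ) cos(θ), y = ρ sin(φ) sin(θ), z = ρ cos(φ), and dV = ρ^2 sin(φ) dρ dφ dθ.

The integrand becomes 25ρ cos(φ), so

    ∭_E (25z) dV = ∫_{0}^{2π} ∫_{0}^{π} ∫_{0}^{1} (25ρ cos(φ)) · ρ^2 sin(φ) dρ dφ dθ.

Inner (ρ): 25sin(2φ)/8.
Middle (φ): 0.
Outer (θ): 0.

Therefore the triple integral equals 0.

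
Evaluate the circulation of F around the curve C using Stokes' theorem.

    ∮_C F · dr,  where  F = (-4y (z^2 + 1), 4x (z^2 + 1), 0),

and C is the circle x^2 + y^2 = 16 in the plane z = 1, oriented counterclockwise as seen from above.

Let S be the flat disk x^2 + y^2 ≤ 16 in the plane z = 1, with upward unit normal n̂ = ẑ. By Stokes' theorem,

    ∮_C F · dr = ∬_S (∇ × F) · n̂ dS = ∬_D (curl F)_z dA,

where D is the disk x^2 + y^2 ≤ 16.

Compute the curl of F = (-4y (z^2 + 1), 4x (z^2 + 1), 0):
    (∇ × F)_x = ∂F_z/∂y - ∂F_y/∂z = -8x z,
    (∇ × F)_y = ∂F_x/∂z - ∂F_z/∂x = -8y z,
    (∇ × F)_z = ∂F_y/∂x - ∂F_x/∂y = 8z^2 + 8.

On z = 1, (curl F)_z = 16.

Convert to polar (x = r cos θ, y = r sin θ, dA = r dr dθ); the integrand becomes 16, so

    ∬_D (curl F)_z dA = ∫_0^{2π} ∫_0^{4} (16) · r dr dθ.

Inner (r from 0 to 4): 128.
Outer (θ from 0 to 2π): 256π.

Therefore ∮_C F · dr = 256π.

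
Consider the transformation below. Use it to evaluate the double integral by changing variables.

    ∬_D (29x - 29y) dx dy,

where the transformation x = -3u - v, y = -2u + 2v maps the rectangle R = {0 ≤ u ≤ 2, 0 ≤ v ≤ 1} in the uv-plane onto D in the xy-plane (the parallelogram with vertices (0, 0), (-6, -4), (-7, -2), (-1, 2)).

Compute the Jacobian determinant of (x, y) with respect to (u, v):

    ∂(x,y)/∂(u,v) = | -3  -1 | = (-3)(2) - (-1)(-2) = -8.
                   | -2  2 |

Its absolute value is |J| = 8 (the area scaling factor).

Substituting x = -3u - v, y = -2u + 2v into the integrand,

    29x - 29y → -29u - 87v,

so the integral becomes

    ∬_R (-29u - 87v) · |J| du dv = ∫_0^2 ∫_0^1 (-232u - 696v) dv du.

Inner (v): -232u - 348.
Outer (u): -1160.

Therefore ∬_D (29x - 29y) dx dy = -1160.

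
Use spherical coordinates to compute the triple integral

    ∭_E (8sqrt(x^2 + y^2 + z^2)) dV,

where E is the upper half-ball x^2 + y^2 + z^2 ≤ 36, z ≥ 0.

In spherical coordinates, x = ρ sin(φ) cos(θ), y = ρ sin(φ) sin(θ), z = ρ cos(φ), and dV = ρ^2 sin(φ) dρ dφ dθ.

The integrand becomes 8ρ, so

    ∭_E (8sqrt(x^2 + y^2 + z^2)) dV = ∫_{0}^{2π} ∫_{0}^{π/2} ∫_{0}^{6} (8ρ) · ρ^2 sin(φ) dρ dφ dθ.

Inner (ρ): 2592sin(φ).
Middle (φ): 2592.
Outer (θ): 5184π.

Therefore the triple integral equals 5184π.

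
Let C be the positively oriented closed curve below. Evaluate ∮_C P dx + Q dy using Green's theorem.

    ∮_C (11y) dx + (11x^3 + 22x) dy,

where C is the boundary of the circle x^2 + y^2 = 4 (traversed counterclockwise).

Green's theorem converts the closed line integral into a double integral over the enclosed region D:

    ∮_C P dx + Q dy = ∬_D (∂Q/∂x - ∂P/∂y) dA.

Here P = 11y, Q = 11x^3 + 22x, so

    ∂Q/∂x = 33x^2 + 22,    ∂P/∂y = 11,
    ∂Q/∂x - ∂P/∂y = 33x^2 + 11.

D is the region x^2 + y^2 ≤ 4. Evaluating the double integral:

In polar coordinates (x = r cos θ, y = r sin θ, dA = r dr dθ) the integrand becomes 33r^2cos(θ)^2 + 11, so

    ∬_D (33x^2 + 11) dA = ∫_0^{2π} ∫_0^{2} (33r^2cos(θ)^2 + 11) · r dr dθ.

Inner (r from 0 to 2): 132cos(θ)^2 + 22.
Outer (θ from 0 to 2π): 176π.

Therefore ∮_C P dx + Q dy = 176π.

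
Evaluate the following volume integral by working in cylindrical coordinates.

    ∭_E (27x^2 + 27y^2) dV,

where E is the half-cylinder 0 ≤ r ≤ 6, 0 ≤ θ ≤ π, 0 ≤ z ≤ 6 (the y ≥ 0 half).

In cylindrical coordinates, x = r cos(θ), y = r sin(θ), z = z, and dV = r dr dθ dz.

The integrand becomes 27r^2, so

    ∭_E (27x^2 + 27y^2) dV = ∫_{0}^{π} ∫_{0}^{6} ∫_{0}^{6} (27r^2) · r dz dr dθ.

Inner (z): 162r^3.
Middle (r from 0 to 6): 52488.
Outer (θ): 52488π.

Therefore the triple integral equals 52488π.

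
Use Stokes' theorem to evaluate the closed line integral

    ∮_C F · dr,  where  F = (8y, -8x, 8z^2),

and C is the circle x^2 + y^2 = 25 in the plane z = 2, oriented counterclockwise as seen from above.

Let S be the flat disk x^2 + y^2 ≤ 25 in the plane z = 2, with upward unit normal n̂ = ẑ. By Stokes' theorem,

    ∮_C F · dr = ∬_S (∇ × F) · n̂ dS = ∬_D (curl F)_z dA,

where D is the disk x^2 + y^2 ≤ 25.

Compute the curl of F = (8y, -8x, 8z^2):
    (∇ × F)_x = ∂F_z/∂y - ∂F_y/∂z = 0,
    (∇ × F)_y = ∂F_x/∂z - ∂F_z/∂x = 0,
    (∇ × F)_z = ∂F_y/∂x - ∂F_x/∂y = -16.

On z = 2, (curl F)_z = -16.

Convert to polar (x = r cos θ, y = r sin θ, dA = r dr dθ); the integrand becomes -16, so

    ∬_D (curl F)_z dA = ∫_0^{2π} ∫_0^{5} (-16) · r dr dθ.

Inner (r from 0 to 5): -200.
Outer (θ from 0 to 2π): -400π.

Therefore ∮_C F · dr = -400π.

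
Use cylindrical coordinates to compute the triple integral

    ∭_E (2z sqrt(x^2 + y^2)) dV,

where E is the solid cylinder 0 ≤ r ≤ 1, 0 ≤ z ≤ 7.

In cylindrical coordinates, x = r cos(θ), y = r sin(θ), z = z, and dV = r dr dθ dz.

The integrand becomes 2r z, so

    ∭_E (2z sqrt(x^2 + y^2)) dV = ∫_{0}^{2π} ∫_{0}^{1} ∫_{0}^{7} (2r z) · r dz dr dθ.

Inner (z): 49r^2.
Middle (r from 0 to 1): 49/3.
Outer (θ): 98π/3.

Therefore the triple integral equals 98π/3.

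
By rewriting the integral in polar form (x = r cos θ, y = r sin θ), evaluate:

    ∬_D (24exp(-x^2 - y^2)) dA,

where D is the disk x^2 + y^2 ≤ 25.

The region D is 0 ≤ r ≤ 5, 0 ≤ θ ≤ 2π in polar coordinates, where x = r cos(θ), y = r sin(θ), and dA = r dr dθ.

Under the substitution, the integrand becomes 24exp(-r^2), so

    ∬_D (24exp(-x^2 - y^2)) dA = ∫_{0}^{2π} ∫_{0}^{5} (24exp(-r^2)) · r dr dθ.

Inner integral (in r): ∫_{0}^{5} (24exp(-r^2)) · r dr = 12 - 12exp(-25).

Outer integral (in θ): ∫_{0}^{2π} (12 - 12exp(-25)) dθ = -24π exp(-25) + 24π.

Therefore ∬_D (24exp(-x^2 - y^2)) dA = -24π exp(-25) + 24π.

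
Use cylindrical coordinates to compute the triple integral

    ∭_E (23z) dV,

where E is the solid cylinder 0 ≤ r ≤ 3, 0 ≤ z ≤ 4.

In cylindrical coordinates, x = r cos(θ), y = r sin(θ), z = z, and dV = r dr dθ dz.

The integrand becomes 23z, so

    ∭_E (23z) dV = ∫_{0}^{2π} ∫_{0}^{3} ∫_{0}^{4} (23z) · r dz dr dθ.

Inner (z): 184r.
Middle (r from 0 to 3): 828.
Outer (θ): 1656π.

Therefore the triple integral equals 1656π.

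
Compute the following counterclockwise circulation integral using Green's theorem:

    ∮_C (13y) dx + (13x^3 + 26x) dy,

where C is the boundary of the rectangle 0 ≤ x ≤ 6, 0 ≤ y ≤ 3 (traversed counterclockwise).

Green's theorem converts the closed line integral into a double integral over the enclosed region D:

    ∮_C P dx + Q dy = ∬_D (∂Q/∂x - ∂P/∂y) dA.

Here P = 13y, Q = 13x^3 + 26x, so

    ∂Q/∂x = 39x^2 + 26,    ∂P/∂y = 13,
    ∂Q/∂x - ∂P/∂y = 39x^2 + 13.

D is the region 0 ≤ x ≤ 6, 0 ≤ y ≤ 3. Evaluating the double integral:

    ∬_D (39x^2 + 13) dA = ∫_0^{6} ∫_0^{3} (39x^2 + 13) dy dx.

Inner (y from 0 to 3): 117x^2 + 39.
Outer (x from 0 to 6): 8658.

Therefore ∮_C P dx + Q dy = 8658.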